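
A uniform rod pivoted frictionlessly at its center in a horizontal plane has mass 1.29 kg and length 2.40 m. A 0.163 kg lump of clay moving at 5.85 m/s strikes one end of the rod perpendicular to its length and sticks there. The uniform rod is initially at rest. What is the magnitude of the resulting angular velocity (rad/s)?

About the pivot the impulsive forces during the collision are internal, so angular momentum about that axis is conserved.
I_p = (1/12)(1.29)(2.40)² = 0.6192 kg·m². Taking the sense of the lump of clay's angular momentum as positive, L_{lump} = m v R = (0.163)(5.85)(2.40/2) = 1.144 kg·m²/s.
L_i = 0 + 1.144 = 1.144 kg·m²/s.
After sticking, I_f = I_p + m R² = 0.6192 + (0.163)(2.40/2)² = 0.8539 kg·m².
ω_f = L_i / I_f = 1.144 / 0.8539 = 1.340 rad/s.

|ω_f| ≈ 1.34 rad/s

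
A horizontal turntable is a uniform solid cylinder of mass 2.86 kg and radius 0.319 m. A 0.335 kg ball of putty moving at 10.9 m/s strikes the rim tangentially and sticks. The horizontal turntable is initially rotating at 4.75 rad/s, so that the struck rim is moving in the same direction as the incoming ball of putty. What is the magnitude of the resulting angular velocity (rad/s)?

|ω_f| ≈ 10.3 rad/s

About the axle the impulsive forces during the collision are internal, so angular momentum about that axis is conserved.
I_p = ½(2.86)(0.319)² = 0.1455 kg·m². Taking the sense of the ball of putty's angular momentum as positive, L_{ball} = m v R = (0.335)(10.9)(0.319) = 1.165 kg·m²/s.
L_i = +I_p ω_p + m v R = +(0.1455)(4.75) + 1.165 = 1.856 kg·m²/s.
After sticking, I_f = I_p + m R² = 0.1455 + (0.335)(0.319)² = 0.1796 kg·m².
ω_f = L_i / I_f = 1.856 / 0.1796 = 10.33 rad/s.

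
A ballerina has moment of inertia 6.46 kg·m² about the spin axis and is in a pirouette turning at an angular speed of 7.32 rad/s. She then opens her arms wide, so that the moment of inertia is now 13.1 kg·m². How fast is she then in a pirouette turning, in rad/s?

ω₂ ≈ 3.61 rad/s

No external torque acts about the spin axis, so angular momentum is conserved.
ω₂ = I₁ω₁ / I₂ = (6.460)(7.32 rad/s) / (13.10) = 3.610 rad/s.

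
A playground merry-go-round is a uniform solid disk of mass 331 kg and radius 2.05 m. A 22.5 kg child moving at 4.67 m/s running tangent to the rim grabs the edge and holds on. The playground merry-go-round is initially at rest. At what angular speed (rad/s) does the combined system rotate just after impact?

|ω_f| ≈ 0.273 rad/s

The axle reaction passes through the axle and exerts no torque about it; angular momentum about the axle is conserved through the impact.
I_p = ½(331)(2.05)² = 695.5 kg·m². Taking the sense of the child's angular momentum as positive, L_{child} = m v R = (22.5)(4.67)(2.05) = 215.4 kg·m²/s.
L_i = 0 + 215.4 = 215.4 kg·m²/s.
After sticking, I_f = I_p + m R² = 695.5 + (22.5)(2.05)² = 790.1 kg·m².
ω_f = L_i / I_f = 215.4 / 790.1 = 0.2726 rad/s.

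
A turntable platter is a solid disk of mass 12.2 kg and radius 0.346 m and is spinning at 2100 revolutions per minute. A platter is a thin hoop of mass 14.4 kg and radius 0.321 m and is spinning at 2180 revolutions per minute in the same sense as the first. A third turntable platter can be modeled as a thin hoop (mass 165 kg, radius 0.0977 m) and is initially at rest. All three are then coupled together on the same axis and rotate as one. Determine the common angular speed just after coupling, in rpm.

The coupling torques are internal; angular momentum about the shared axis is conserved.
Moments of inertia: I_A = ½(12.2)(0.346)² = 0.7303 kg·m²; I_B = (14.4)(0.321)² = 1.484 kg·m²; I_C = (165)(0.0977)² = 1.575 kg·m².
Taking A's sense as positive: L = (0.7303)(2100) + (1.484)(2180) = 4768 kg·m²·rpm.
Combined I = 0.7303 + 1.484 + 1.575 = 3.789 kg·m².
ω_f = L / I = 4768 / 3.789 = 1258 rpm.

|ω_f| ≈ 1260 rpm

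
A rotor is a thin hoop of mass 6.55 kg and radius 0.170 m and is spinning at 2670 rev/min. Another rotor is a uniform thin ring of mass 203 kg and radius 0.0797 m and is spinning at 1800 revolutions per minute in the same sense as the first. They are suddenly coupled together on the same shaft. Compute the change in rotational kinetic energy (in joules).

ΔKE ≈ -685 J

No external torque acts about the common axis, so total angular momentum is conserved.
Moments of inertia: I_A = (6.55)(0.170)² = 0.1893 kg·m²; I_B = (203)(0.0797)² = 1.289 kg·m².
Taking A's sense as positive: L = (0.1893)(2670) + (1.289)(1800) = 2826 kg·m²·rpm.
Combined I = 0.1893 + 1.289 = 1.479 kg·m².
ω_f = L / I = 2826 / 1.479 = 1911 rpm.
KE_i = ½ΣIω² = 30310 J; KE_f = ½(1.479)(200.2)² = 29620 J.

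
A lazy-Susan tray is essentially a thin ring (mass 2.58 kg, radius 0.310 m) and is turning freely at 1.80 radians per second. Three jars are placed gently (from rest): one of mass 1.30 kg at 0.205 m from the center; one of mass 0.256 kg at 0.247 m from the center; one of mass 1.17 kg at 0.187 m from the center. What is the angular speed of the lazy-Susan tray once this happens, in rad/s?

ω_f ≈ 1.24 rad/s

The added mass arrives with no angular momentum about the center, and any external torque about the center is negligible, so the system's angular momentum is conserved.
I_p = (2.58)(0.310)² = 0.2479 kg·m².
Added inertia Σmr² = (1.30)(0.205)² + (0.256)(0.247)² + (1.17)(0.187)² = 0.1112 kg·m²; I_f = 0.2479 + 0.1112 = 0.3591 kg·m².
ω_f = I_p ω_i / I_f = (0.2479)(1.80) / 0.3591 = 1.243 rad/s.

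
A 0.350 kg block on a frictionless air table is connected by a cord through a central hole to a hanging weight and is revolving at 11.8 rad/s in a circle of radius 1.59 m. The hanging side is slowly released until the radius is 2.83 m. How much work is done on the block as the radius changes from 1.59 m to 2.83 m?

W ≈ -42.2 J

The constraining force is radial, so m r² ω about the center is conserved.
ω₂ = ω₁ (r₁/r₂)² = (11.8)(1.59/2.83)² = 3.725 rad/s.
W = ΔKE = ½m(v₂² − v₁²) = -42.16 J.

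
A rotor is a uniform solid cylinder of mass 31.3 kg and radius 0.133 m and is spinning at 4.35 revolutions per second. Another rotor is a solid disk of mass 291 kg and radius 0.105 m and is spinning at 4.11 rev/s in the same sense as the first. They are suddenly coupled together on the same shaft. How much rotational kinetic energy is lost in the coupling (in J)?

ΔKE lost ≈ 0.268 J

No external torque acts about the common axis, so total angular momentum is conserved.
Moments of inertia: I_A = ½(31.3)(0.133)² = 0.2768 kg·m²; I_B = ½(291)(0.105)² = 1.604 kg·m².
Taking A's sense as positive: L = (0.2768)(4.35) + (1.604)(4.11) = 7.797 kg·m²·rev/s.
Combined I = 0.2768 + 1.604 = 1.881 kg·m².
ω_f = L / I = 7.797 / 1.881 = 4.145 rev/s.
KE_i = ½ΣIω² = 638.3 J; KE_f = ½(1.881)(26.05)² = 638.0 J.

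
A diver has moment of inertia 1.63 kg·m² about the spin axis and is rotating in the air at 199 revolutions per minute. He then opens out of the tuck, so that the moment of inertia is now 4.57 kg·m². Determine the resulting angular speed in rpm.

No external torque acts about the spin axis, so angular momentum is conserved.
ω₂ = I₁ω₁ / I₂ = (1.630)(199 rpm) / (4.570) = 70.98 rpm.

ω₂ ≈ 71.0 rpm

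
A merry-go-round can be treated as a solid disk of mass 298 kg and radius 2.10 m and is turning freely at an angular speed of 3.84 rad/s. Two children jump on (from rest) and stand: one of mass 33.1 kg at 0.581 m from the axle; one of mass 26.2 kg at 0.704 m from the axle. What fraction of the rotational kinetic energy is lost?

fraction ≈ 0.0355

No external torque acts about the axle; L_before = L_after.
I_p = ½(298)(2.10)² = 657.1 kg·m².
Added inertia Σmr² = (33.1)(0.581)² + (26.2)(0.704)² = 24.16 kg·m²; I_f = 657.1 + 24.16 = 681.2 kg·m².
ω_f = I_p ω_i / I_f = (657.1)(3.84) / 681.2 = 3.704 rad/s.
KE_i = ½(657.1)(3.840 rad/s)² = 4845 J; KE_f = ½(681.2)(3.704)² = 4673 J.
Fraction lost = 0.03546.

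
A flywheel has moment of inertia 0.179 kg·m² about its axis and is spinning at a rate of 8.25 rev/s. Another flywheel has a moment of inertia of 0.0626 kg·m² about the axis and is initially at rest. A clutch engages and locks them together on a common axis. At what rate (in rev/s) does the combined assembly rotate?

No external torque acts about the common axis, so total angular momentum is conserved.
Taking A's sense as positive: L = (0.1790)(8.25) = 1.477 kg·m²·rev/s.
Combined I = 0.1790 + 0.06260 = 0.2416 kg·m².
ω_f = L / I = 1.477 / 0.2416 = 6.112 rev/s.

|ω_f| ≈ 6.11 rev/s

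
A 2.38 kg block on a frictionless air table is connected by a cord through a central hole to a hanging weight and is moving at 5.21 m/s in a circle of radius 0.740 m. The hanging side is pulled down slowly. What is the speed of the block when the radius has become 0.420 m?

v₂ ≈ 9.18 m/s

Central (radial) force ⇒ zero torque about the center ⇒ m v r is constant.
v₂ = v₁ r₁ / r₂ = (5.21)(0.740) / (0.420) = 9.180 m/s.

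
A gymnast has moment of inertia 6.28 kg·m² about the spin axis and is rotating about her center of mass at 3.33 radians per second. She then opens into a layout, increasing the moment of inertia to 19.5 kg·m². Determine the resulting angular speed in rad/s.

ω₂ ≈ 1.07 rad/s

Angular momentum about the spin axis is conserved since the torque about it is zero.
ω₂ = I₁ω₁ / I₂ = (6.280)(3.33 rad/s) / (19.50) = 1.072 rad/s.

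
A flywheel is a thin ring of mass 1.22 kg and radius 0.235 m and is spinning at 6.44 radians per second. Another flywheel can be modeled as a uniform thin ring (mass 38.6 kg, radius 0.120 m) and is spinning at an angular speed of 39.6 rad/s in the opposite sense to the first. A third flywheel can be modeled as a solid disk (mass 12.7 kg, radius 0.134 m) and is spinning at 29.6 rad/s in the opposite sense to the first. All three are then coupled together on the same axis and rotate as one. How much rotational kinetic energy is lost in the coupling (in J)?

No external torque acts about the common axis, so total angular momentum is conserved.
Moments of inertia: I_A = (1.22)(0.235)² = 0.06737 kg·m²; I_B = (38.6)(0.120)² = 0.5558 kg·m²; I_C = ½(12.7)(0.134)² = 0.1140 kg·m².
Taking A's sense as positive: L = (0.06737)(6.44) − (0.5558)(39.6) − (0.1140)(29.6) = -24.95 kg·m²·rad/s.
Combined I = 0.06737 + 0.5558 + 0.1140 = 0.7372 kg·m².
ω_f = L / I = -24.95 / 0.7372 = -33.85 rad/s.
KE_i = ½ΣIω² = 487.2 J; KE_f = ½(0.7372)(33.85)² = 422.3 J.

ΔKE lost ≈ 64.9 J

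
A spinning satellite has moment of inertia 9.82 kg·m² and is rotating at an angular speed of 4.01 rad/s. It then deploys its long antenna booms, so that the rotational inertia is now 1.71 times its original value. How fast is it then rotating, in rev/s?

ω₂ ≈ 0.373 rev/s

No external torque acts about the spin axis, so angular momentum is conserved.
I₂ = 1.71 × 9.82 = 16.79 kg·m².
ω₂ = I₁ω₁ / I₂ = (9.820)(4.01 rad/s) / (16.79) = 2.345 rad/s = 0.3732 rev/s.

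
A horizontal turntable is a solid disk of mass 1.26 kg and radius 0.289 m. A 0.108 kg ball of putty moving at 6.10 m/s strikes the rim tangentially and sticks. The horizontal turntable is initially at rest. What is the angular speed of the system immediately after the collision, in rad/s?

|ω_f| ≈ 3.09 rad/s

About the axle the impulsive forces during the collision are internal, so angular momentum about that axis is conserved.
I_p = ½(1.26)(0.289)² = 0.05262 kg·m². Taking the sense of the ball of putty's angular momentum as positive, L_{ball} = m v R = (0.108)(6.10)(0.289) = 0.1904 kg·m²/s.
L_i = 0 + 0.1904 = 0.1904 kg·m²/s.
After sticking, I_f = I_p + m R² = 0.05262 + (0.108)(0.289)² = 0.06164 kg·m².
ω_f = L_i / I_f = 0.1904 / 0.06164 = 3.089 rad/s.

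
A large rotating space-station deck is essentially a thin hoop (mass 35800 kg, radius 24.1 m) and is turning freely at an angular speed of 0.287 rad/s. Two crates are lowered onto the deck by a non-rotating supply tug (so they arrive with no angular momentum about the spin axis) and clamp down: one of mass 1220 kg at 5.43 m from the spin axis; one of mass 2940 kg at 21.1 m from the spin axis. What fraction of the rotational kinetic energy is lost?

No external torque acts about the spin axis; L_before = L_after.
I_p = (35800)(24.1)² = 2.079e+07 kg·m².
Added inertia Σmr² = (1220)(5.43)² + (2940)(21.1)² = 1.345e+06 kg·m²; I_f = 2.079e+07 + 1.345e+06 = 2.214e+07 kg·m².
ω_f = I_p ω_i / I_f = (2.079e+07)(0.287) / 2.214e+07 = 0.2696 rad/s.
KE_i = ½(2.079e+07)(0.2870 rad/s)² = 8.563e+05 J; KE_f = ½(2.214e+07)(0.2696)² = 8.043e+05 J.
Fraction lost = 0.06075.

fraction ≈ 0.0608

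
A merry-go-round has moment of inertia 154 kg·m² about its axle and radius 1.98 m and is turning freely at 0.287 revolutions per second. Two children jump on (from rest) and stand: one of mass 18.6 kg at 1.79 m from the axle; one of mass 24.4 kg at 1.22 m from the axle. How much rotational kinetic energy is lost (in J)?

energy lost ≈ 96.1 J

The added mass arrives with no angular momentum about the axle, and any external torque about the axle is negligible, so the system's angular momentum is conserved.
Added inertia Σmr² = (18.6)(1.79)² + (24.4)(1.22)² = 95.91 kg·m²; I_f = 154.0 + 95.91 = 249.9 kg·m².
ω_f = I_p ω_i / I_f = (154.0)(0.287) / 249.9 = 0.1769 rev/s.
KE_i = ½(154.0)(1.803 rad/s)² = 250.4 J; KE_f = ½(249.9)(1.111)² = 154.3 J.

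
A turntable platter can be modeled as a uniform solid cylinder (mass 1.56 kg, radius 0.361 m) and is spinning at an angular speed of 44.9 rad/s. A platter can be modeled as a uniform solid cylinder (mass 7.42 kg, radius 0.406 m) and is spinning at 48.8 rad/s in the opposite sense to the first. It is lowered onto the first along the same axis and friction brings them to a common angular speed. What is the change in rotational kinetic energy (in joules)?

No external torque acts about the common axis, so total angular momentum is conserved.
Moments of inertia: I_A = ½(1.56)(0.361)² = 0.1017 kg·m²; I_B = ½(7.42)(0.406)² = 0.6115 kg·m².
Taking A's sense as positive: L = (0.1017)(44.9) − (0.6115)(48.8) = -25.28 kg·m²·rad/s.
Combined I = 0.1017 + 0.6115 = 0.7132 kg·m².
ω_f = L / I = -25.28 / 0.7132 = -35.45 rad/s.
KE_i = ½ΣIω² = 830.6 J; KE_f = ½(0.7132)(35.45)² = 448.0 J.

ΔKE ≈ -383 J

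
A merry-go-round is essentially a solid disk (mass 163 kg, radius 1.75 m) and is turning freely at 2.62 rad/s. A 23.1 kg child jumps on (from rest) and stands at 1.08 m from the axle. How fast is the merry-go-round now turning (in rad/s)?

ω_f ≈ 2.36 rad/s

No external torque acts about the axle; L_before = L_after.
I_p = ½(163)(1.75)² = 249.6 kg·m².
Added inertia Σmr² = (23.1)(1.08)² = 26.94 kg·m²; I_f = 249.6 + 26.94 = 276.5 kg·m².
ω_f = I_p ω_i / I_f = (249.6)(2.62) / 276.5 = 2.365 rad/s.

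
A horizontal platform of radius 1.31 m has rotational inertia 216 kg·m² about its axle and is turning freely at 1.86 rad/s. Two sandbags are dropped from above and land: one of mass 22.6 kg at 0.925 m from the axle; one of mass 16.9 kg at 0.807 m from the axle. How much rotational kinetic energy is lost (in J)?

No external torque acts about the axle; L_before = L_after.
Added inertia Σmr² = (22.6)(0.925)² + (16.9)(0.807)² = 30.34 kg·m²; I_f = 216.0 + 30.34 = 246.3 kg·m².
ω_f = I_p ω_i / I_f = (216.0)(1.86) / 246.3 = 1.631 rad/s.
KE_i = ½(216.0)(1.860 rad/s)² = 373.6 J; KE_f = ½(246.3)(1.631)² = 327.6 J.

energy lost ≈ 46.0 J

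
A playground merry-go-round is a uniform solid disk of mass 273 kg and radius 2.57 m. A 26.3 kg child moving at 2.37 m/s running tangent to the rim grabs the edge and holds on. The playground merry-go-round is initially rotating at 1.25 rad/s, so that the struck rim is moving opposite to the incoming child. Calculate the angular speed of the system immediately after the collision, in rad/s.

|ω_f| ≈ 0.899 rad/s

About the axle the impulsive forces during the collision are internal, so angular momentum about that axis is conserved.
I_p = ½(273)(2.57)² = 901.6 kg·m². Taking the sense of the child's angular momentum as positive, L_{child} = m v R = (26.3)(2.37)(2.57) = 160.2 kg·m²/s.
L_i = −I_p ω_p + m v R = −(901.6)(1.25) + 160.2 = -966.8 kg·m²/s.
After sticking, I_f = I_p + m R² = 901.6 + (26.3)(2.57)² = 1075 kg·m².
ω_f = L_i / I_f = -966.8 / 1075 = -0.8991 rad/s.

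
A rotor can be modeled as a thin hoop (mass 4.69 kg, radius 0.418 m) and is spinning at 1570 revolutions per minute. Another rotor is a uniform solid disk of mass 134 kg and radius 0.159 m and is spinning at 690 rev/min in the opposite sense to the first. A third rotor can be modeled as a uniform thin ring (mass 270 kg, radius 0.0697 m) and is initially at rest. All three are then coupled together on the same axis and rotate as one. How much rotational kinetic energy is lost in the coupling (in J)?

ΔKE lost ≈ 15500 J

No external torque acts about the common axis, so total angular momentum is conserved.
Moments of inertia: I_A = (4.69)(0.418)² = 0.8195 kg·m²; I_B = ½(134)(0.159)² = 1.694 kg·m²; I_C = (270)(0.0697)² = 1.312 kg·m².
Taking A's sense as positive: L = (0.8195)(1570) − (1.694)(690) = 117.8 kg·m²·rpm.
Combined I = 0.8195 + 1.694 + 1.312 = 3.825 kg·m².
ω_f = L / I = 117.8 / 3.825 = 30.80 rpm.
KE_i = ½ΣIω² = 15500 J; KE_f = ½(3.825)(3.225)² = 19.89 J.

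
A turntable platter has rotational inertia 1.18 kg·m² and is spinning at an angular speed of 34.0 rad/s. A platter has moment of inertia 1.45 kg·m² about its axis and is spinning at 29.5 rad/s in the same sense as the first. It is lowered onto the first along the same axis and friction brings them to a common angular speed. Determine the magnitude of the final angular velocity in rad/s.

|ω_f| ≈ 31.5 rad/s

No external torque acts about the common axis, so total angular momentum is conserved.
Taking A's sense as positive: L = (1.180)(34.0) + (1.450)(29.5) = 82.89 kg·m²·rad/s.
Combined I = 1.180 + 1.450 = 2.630 kg·m².
ω_f = L / I = 82.89 / 2.630 = 31.52 rad/s.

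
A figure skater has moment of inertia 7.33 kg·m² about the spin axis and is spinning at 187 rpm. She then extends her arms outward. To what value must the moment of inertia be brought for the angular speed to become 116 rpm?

I₂ ≈ 11.8 kg·m²

With no external torque about the axis, L is conserved: I₁ω₁ = I₂ω₂.
I₂ = I₁ω₁ / ω₂ = (7.33)(187) / (116) = 11.82 kg·m².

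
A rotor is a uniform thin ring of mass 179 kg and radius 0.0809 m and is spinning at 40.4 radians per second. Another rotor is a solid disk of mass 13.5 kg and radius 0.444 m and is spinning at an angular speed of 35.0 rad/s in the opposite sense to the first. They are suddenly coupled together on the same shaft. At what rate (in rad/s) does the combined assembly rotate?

|ω_f| ≈ 0.302 rad/s

The coupling torques are internal; angular momentum about the shared axis is conserved.
Moments of inertia: I_A = (179)(0.0809)² = 1.172 kg·m²; I_B = ½(13.5)(0.444)² = 1.331 kg·m².
Taking A's sense as positive: L = (1.172)(40.4) − (1.331)(35.0) = 0.7561 kg·m²·rad/s.
Combined I = 1.172 + 1.331 = 2.502 kg·m².
ω_f = L / I = 0.7561 / 2.502 = 0.3022 rad/s.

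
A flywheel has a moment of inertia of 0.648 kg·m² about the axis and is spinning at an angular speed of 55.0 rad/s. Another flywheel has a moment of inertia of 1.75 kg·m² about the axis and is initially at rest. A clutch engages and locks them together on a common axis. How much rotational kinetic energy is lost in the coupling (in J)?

ΔKE lost ≈ 715 J

No external torque acts about the common axis, so total angular momentum is conserved.
Taking A's sense as positive: L = (0.6480)(55.0) = 35.64 kg·m²·rad/s.
Combined I = 0.6480 + 1.750 = 2.398 kg·m².
ω_f = L / I = 35.64 / 2.398 = 14.86 rad/s.
KE_i = ½ΣIω² = 980.1 J; KE_f = ½(2.398)(14.86)² = 264.8 J.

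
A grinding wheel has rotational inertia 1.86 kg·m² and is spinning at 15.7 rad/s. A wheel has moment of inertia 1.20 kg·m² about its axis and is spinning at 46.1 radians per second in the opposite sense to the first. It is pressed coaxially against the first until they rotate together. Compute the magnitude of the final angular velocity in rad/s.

|ω_f| ≈ 8.54 rad/s

The coupling torques are internal; angular momentum about the shared axis is conserved.
Taking A's sense as positive: L = (1.860)(15.7) − (1.200)(46.1) = -26.12 kg·m²·rad/s.
Combined I = 1.860 + 1.200 = 3.060 kg·m².
ω_f = L / I = -26.12 / 3.060 = -8.535 rad/s.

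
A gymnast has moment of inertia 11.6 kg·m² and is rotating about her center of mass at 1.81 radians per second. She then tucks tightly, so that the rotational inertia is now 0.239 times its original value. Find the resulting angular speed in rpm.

ω₂ ≈ 72.3 rpm

With no external torque about the axis, L is conserved: I₁ω₁ = I₂ω₂.
I₂ = 0.239 × 11.6 = 2.772 kg·m².
ω₂ = I₁ω₁ / I₂ = (11.60)(1.81 rad/s) / (2.772) = 7.573 rad/s = 72.32 rpm.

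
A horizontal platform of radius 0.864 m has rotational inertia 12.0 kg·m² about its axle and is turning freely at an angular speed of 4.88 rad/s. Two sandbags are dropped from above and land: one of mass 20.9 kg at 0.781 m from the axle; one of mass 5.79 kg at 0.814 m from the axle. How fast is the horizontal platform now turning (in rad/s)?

ω_f ≈ 2.05 rad/s

The added mass arrives with no angular momentum about the axle, and any external torque about the axle is negligible, so the system's angular momentum is conserved.
Added inertia Σmr² = (20.9)(0.781)² + (5.79)(0.814)² = 16.58 kg·m²; I_f = 12.00 + 16.58 = 28.58 kg·m².
ω_f = I_p ω_i / I_f = (12.00)(4.88) / 28.58 = 2.049 rad/s.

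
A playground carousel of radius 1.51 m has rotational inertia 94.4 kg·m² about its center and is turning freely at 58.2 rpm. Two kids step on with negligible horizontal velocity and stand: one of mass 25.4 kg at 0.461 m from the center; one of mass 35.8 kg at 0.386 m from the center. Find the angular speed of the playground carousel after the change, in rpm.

No external torque acts about the center; L_before = L_after.
Added inertia Σmr² = (25.4)(0.461)² + (35.8)(0.386)² = 10.73 kg·m²; I_f = 94.40 + 10.73 = 105.1 kg·m².
ω_f = I_p ω_i / I_f = (94.40)(58.2) / 105.1 = 52.26 rpm.

ω_f ≈ 52.3 rpm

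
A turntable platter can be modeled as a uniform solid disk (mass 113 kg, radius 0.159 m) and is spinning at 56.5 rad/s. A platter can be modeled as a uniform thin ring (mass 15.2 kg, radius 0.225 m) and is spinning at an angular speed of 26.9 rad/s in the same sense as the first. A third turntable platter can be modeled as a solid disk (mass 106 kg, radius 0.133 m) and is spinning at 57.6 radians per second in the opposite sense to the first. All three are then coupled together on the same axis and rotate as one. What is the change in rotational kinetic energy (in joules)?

ΔKE ≈ -3760 J

The coupling torques are internal; angular momentum about the shared axis is conserved.
Moments of inertia: I_A = ½(113)(0.159)² = 1.428 kg·m²; I_B = (15.2)(0.225)² = 0.7695 kg·m²; I_C = ½(106)(0.133)² = 0.9375 kg·m².
Taking A's sense as positive: L = (1.428)(56.5) + (0.7695)(26.9) − (0.9375)(57.6) = 47.40 kg·m²·rad/s.
Combined I = 1.428 + 0.7695 + 0.9375 = 3.135 kg·m².
ω_f = L / I = 47.40 / 3.135 = 15.12 rad/s.
KE_i = ½ΣIω² = 4114 J; KE_f = ½(3.135)(15.12)² = 358.3 J.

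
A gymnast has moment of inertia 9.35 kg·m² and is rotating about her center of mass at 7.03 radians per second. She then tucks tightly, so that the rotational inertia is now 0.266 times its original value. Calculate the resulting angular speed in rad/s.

ω₂ ≈ 26.4 rad/s

No external torque acts about the spin axis, so angular momentum is conserved.
I₂ = 0.266 × 9.35 = 2.487 kg·m².
ω₂ = I₁ω₁ / I₂ = (9.350)(7.03 rad/s) / (2.487) = 26.43 rad/s.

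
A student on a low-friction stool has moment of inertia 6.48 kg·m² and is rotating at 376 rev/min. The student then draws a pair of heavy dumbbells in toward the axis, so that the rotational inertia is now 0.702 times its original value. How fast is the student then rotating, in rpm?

ω₂ ≈ 536 rpm

Angular momentum about the spin axis is conserved since the torque about it is zero.
I₂ = 0.702 × 6.48 = 4.549 kg·m².
ω₂ = I₁ω₁ / I₂ = (6.480)(376 rpm) / (4.549) = 535.6 rpm.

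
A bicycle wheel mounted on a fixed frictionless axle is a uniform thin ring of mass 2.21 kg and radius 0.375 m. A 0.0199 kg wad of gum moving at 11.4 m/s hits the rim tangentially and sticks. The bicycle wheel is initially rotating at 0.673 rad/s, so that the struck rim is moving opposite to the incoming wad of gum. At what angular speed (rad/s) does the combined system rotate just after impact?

|ω_f| ≈ 0.396 rad/s

About the axle the impulsive forces during the collision are internal, so angular momentum about that axis is conserved.
I_p = (2.21)(0.375)² = 0.3108 kg·m². Taking the sense of the wad of gum's angular momentum as positive, L_{wad} = m v R = (0.0199)(11.4)(0.375) = 0.08507 kg·m²/s.
L_i = −I_p ω_p + m v R = −(0.3108)(0.673) + 0.08507 = -0.1241 kg·m²/s.
After sticking, I_f = I_p + m R² = 0.3108 + (0.0199)(0.375)² = 0.3136 kg·m².
ω_f = L_i / I_f = -0.1241 / 0.3136 = -0.3957 rad/s.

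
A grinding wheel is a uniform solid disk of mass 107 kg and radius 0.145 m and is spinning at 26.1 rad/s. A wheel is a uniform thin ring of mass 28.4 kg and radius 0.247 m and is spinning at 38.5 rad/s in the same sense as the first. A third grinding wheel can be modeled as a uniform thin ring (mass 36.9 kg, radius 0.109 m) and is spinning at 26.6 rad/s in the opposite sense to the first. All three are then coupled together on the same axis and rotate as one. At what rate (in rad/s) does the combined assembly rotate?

The coupling torques are internal; angular momentum about the shared axis is conserved.
Moments of inertia: I_A = ½(107)(0.145)² = 1.125 kg·m²; I_B = (28.4)(0.247)² = 1.733 kg·m²; I_C = (36.9)(0.109)² = 0.4384 kg·m².
Taking A's sense as positive: L = (1.125)(26.1) + (1.733)(38.5) − (0.4384)(26.6) = 84.40 kg·m²·rad/s.
Combined I = 1.125 + 1.733 + 0.4384 = 3.296 kg·m².
ω_f = L / I = 84.40 / 3.296 = 25.61 rad/s.

|ω_f| ≈ 25.6 rad/s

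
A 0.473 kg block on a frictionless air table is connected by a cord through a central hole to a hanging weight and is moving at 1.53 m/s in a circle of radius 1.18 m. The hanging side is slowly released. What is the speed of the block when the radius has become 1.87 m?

The only horizontal force on the mass is along the cord (radial), so it exerts no torque about the hole and angular momentum m v r is conserved.
v₂ = v₁ r₁ / r₂ = (1.53)(1.18) / (1.87) = 0.9655 m/s.

v₂ ≈ 0.965 m/s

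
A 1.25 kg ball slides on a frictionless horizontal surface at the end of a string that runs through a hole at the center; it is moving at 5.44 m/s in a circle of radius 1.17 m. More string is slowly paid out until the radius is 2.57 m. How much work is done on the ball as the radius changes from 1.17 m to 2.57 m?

The only horizontal force on the mass is along the cord (radial), so it exerts no torque about the hole and angular momentum m v r is conserved.
v₂ = v₁ r₁ / r₂ = (5.44)(1.17) / (2.57) = 2.477 m/s.
W = ΔKE = ½m(v₂² − v₁²) = -14.66 J.

W ≈ -14.7 J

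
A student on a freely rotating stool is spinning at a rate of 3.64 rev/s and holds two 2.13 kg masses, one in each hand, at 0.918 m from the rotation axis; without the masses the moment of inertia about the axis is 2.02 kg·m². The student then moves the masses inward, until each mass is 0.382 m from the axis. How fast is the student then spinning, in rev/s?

ω₂ ≈ 7.73 rev/s

With no external torque about the axis, L is conserved: I₁ω₁ = I₂ω₂.
I₁ = 2.02 + 2(2.13)(0.918)² = 5.610 kg·m²; I₂ = 2.02 + 2(2.13)(0.382)² = 2.642 kg·m².
ω₂ = I₁ω₁ / I₂ = (5.610)(3.64 rev/s) / (2.642) = 7.730 rev/s.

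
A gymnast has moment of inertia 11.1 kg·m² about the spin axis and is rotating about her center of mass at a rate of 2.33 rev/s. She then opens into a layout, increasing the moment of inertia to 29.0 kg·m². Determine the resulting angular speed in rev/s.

ω₂ ≈ 0.892 rev/s

Angular momentum about the spin axis is conserved since the torque about it is zero.
ω₂ = I₁ω₁ / I₂ = (11.10)(2.33 rev/s) / (29.00) = 0.8918 rev/s.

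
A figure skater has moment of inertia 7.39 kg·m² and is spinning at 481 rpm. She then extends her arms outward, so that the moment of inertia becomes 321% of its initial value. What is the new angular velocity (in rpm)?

ω₂ ≈ 150 rpm

No external torque acts about the spin axis, so angular momentum is conserved.
I₂ = 3.21 × 7.39 = 23.72 kg·m².
ω₂ = I₁ω₁ / I₂ = (7.390)(481 rpm) / (23.72) = 149.8 rpm.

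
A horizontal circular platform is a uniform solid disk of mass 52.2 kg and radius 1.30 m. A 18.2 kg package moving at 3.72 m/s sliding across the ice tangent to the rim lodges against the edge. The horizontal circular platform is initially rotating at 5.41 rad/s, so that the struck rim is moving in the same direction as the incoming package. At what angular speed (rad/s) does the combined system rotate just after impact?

About the central axle the impulsive forces during the collision are internal, so angular momentum about that axis is conserved.
I_p = ½(52.2)(1.30)² = 44.11 kg·m². Taking the sense of the package's angular momentum as positive, L_{package} = m v R = (18.2)(3.72)(1.30) = 88.02 kg·m²/s.
L_i = +I_p ω_p + m v R = +(44.11)(5.41) + 88.02 = 326.6 kg·m²/s.
After sticking, I_f = I_p + m R² = 44.11 + (18.2)(1.30)² = 74.87 kg·m².
ω_f = L_i / I_f = 326.6 / 74.87 = 4.363 rad/s.

|ω_f| ≈ 4.36 rad/s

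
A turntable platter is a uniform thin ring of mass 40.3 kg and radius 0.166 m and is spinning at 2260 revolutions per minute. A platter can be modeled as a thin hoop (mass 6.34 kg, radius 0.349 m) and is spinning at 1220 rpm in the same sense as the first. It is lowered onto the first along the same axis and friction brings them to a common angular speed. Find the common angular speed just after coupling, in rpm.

|ω_f| ≈ 1830 rpm

No external torque acts about the common axis, so total angular momentum is conserved.
Moments of inertia: I_A = (40.3)(0.166)² = 1.111 kg·m²; I_B = (6.34)(0.349)² = 0.7722 kg·m².
Taking A's sense as positive: L = (1.111)(2260) + (0.7722)(1220) = 3452 kg·m²·rpm.
Combined I = 1.111 + 0.7722 = 1.883 kg·m².
ω_f = L / I = 3452 / 1.883 = 1833 rpm.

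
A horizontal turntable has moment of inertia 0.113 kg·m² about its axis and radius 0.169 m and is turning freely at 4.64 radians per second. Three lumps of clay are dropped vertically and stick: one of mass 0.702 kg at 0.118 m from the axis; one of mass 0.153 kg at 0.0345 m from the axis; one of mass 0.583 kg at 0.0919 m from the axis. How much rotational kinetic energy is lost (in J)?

No external torque acts about the axis; L_before = L_after.
Added inertia Σmr² = (0.702)(0.118)² + (0.153)(0.0345)² + (0.583)(0.0919)² = 0.01488 kg·m²; I_f = 0.1130 + 0.01488 = 0.1279 kg·m².
ω_f = I_p ω_i / I_f = (0.1130)(4.64) / 0.1279 = 4.100 rad/s.
KE_i = ½(0.1130)(4.640 rad/s)² = 1.216 J; KE_f = ½(0.1279)(4.100)² = 1.075 J.

energy lost ≈ 0.142 J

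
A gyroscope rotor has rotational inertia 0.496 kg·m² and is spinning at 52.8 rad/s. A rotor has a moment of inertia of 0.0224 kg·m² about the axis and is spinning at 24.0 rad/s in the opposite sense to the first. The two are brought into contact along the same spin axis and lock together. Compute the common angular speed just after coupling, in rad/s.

No external torque acts about the common axis, so total angular momentum is conserved.
Taking A's sense as positive: L = (0.4960)(52.8) − (0.02240)(24.0) = 25.65 kg·m²·rad/s.
Combined I = 0.4960 + 0.02240 = 0.5184 kg·m².
ω_f = L / I = 25.65 / 0.5184 = 49.48 rad/s.

|ω_f| ≈ 49.5 rad/s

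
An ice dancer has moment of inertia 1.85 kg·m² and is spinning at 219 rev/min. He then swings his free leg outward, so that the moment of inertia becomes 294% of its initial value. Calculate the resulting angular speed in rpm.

No external torque acts about the spin axis, so angular momentum is conserved.
I₂ = 2.94 × 1.85 = 5.439 kg·m².
ω₂ = I₁ω₁ / I₂ = (1.850)(219 rpm) / (5.439) = 74.49 rpm.

ω₂ ≈ 74.5 rpm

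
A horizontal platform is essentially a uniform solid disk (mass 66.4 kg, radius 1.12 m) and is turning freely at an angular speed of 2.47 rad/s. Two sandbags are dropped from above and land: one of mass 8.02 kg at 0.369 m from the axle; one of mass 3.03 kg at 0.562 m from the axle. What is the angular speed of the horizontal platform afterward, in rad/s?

The added mass arrives with no angular momentum about the axle, and any external torque about the axle is negligible, so the system's angular momentum is conserved.
I_p = ½(66.4)(1.12)² = 41.65 kg·m².
Added inertia Σmr² = (8.02)(0.369)² + (3.03)(0.562)² = 2.049 kg·m²; I_f = 41.65 + 2.049 = 43.70 kg·m².
ω_f = I_p ω_i / I_f = (41.65)(2.47) / 43.70 = 2.354 rad/s.

ω_f ≈ 2.35 rad/s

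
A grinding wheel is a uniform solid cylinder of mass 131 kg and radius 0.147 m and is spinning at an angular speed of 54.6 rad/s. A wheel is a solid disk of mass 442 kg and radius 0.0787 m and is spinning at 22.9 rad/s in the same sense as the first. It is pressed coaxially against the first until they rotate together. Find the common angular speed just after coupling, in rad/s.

The coupling torques are internal; angular momentum about the shared axis is conserved.
Moments of inertia: I_A = ½(131)(0.147)² = 1.415 kg·m²; I_B = ½(442)(0.0787)² = 1.369 kg·m².
Taking A's sense as positive: L = (1.415)(54.6) + (1.369)(22.9) = 108.6 kg·m²·rad/s.
Combined I = 1.415 + 1.369 = 2.784 kg·m².
ω_f = L / I = 108.6 / 2.784 = 39.02 rad/s.

|ω_f| ≈ 39.0 rad/s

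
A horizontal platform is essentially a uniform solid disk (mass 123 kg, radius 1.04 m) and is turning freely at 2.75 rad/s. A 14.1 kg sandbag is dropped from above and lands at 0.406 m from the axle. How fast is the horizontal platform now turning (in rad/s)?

No external torque acts about the axle; L_before = L_after.
I_p = ½(123)(1.04)² = 66.52 kg·m².
Added inertia Σmr² = (14.1)(0.406)² = 2.324 kg·m²; I_f = 66.52 + 2.324 = 68.84 kg·m².
ω_f = I_p ω_i / I_f = (66.52)(2.75) / 68.84 = 2.657 rad/s.

ω_f ≈ 2.66 rad/s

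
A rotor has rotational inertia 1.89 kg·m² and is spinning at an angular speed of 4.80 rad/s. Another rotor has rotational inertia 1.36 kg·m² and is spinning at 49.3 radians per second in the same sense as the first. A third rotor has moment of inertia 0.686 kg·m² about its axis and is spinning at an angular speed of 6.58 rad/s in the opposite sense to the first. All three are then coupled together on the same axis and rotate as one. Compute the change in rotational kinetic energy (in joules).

No external torque acts about the common axis, so total angular momentum is conserved.
Taking A's sense as positive: L = (1.890)(4.80) + (1.360)(49.3) − (0.6860)(6.58) = 71.61 kg·m²·rad/s.
Combined I = 1.890 + 1.360 + 0.6860 = 3.936 kg·m².
ω_f = L / I = 71.61 / 3.936 = 18.19 rad/s.
KE_i = ½ΣIω² = 1689 J; KE_f = ½(3.936)(18.19)² = 651.4 J.

ΔKE ≈ -1040 J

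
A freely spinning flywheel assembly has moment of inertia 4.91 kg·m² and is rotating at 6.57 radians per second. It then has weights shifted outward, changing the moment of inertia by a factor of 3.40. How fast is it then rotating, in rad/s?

No external torque acts about the spin axis, so angular momentum is conserved.
I₂ = 3.40 × 4.91 = 16.69 kg·m².
ω₂ = I₁ω₁ / I₂ = (4.910)(6.57 rad/s) / (16.69) = 1.932 rad/s.

ω₂ ≈ 1.93 rad/s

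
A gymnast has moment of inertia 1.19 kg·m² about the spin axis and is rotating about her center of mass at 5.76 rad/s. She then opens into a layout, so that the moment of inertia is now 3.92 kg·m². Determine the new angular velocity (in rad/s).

ω₂ ≈ 1.75 rad/s

With no external torque about the axis, L is conserved: I₁ω₁ = I₂ω₂.
ω₂ = I₁ω₁ / I₂ = (1.190)(5.76 rad/s) / (3.920) = 1.749 rad/s.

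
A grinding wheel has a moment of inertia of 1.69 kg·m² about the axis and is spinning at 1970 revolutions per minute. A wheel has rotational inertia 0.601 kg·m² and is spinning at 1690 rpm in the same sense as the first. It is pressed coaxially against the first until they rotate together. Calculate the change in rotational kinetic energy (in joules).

The coupling torques are internal; angular momentum about the shared axis is conserved.
Taking A's sense as positive: L = (1.690)(1970) + (0.6010)(1690) = 4345 kg·m²·rpm.
Combined I = 1.690 + 0.6010 = 2.291 kg·m².
ω_f = L / I = 4345 / 2.291 = 1897 rpm.
KE_i = ½ΣIω² = 45370 J; KE_f = ½(2.291)(198.6)² = 45180 J.

ΔKE ≈ -191 J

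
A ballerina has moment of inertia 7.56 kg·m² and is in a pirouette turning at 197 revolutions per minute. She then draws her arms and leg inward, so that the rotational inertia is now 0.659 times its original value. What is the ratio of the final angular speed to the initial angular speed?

ω₂/ω₁ ≈ 1.52

No external torque acts about the spin axis, so angular momentum is conserved.
I₂ = 0.659 × 7.56 = 4.982 kg·m².
ω₂/ω₁ = I₁/I₂ = 7.560 / 4.982 = 1.517.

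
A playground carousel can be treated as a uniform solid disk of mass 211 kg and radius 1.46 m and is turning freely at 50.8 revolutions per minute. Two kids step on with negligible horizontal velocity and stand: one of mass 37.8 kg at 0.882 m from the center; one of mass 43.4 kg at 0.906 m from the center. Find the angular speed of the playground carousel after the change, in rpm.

ω_f ≈ 39.4 rpm

The added mass arrives with no angular momentum about the center, and any external torque about the center is negligible, so the system's angular momentum is conserved.
I_p = ½(211)(1.46)² = 224.9 kg·m².
Added inertia Σmr² = (37.8)(0.882)² + (43.4)(0.906)² = 65.03 kg·m²; I_f = 224.9 + 65.03 = 289.9 kg·m².
ω_f = I_p ω_i / I_f = (224.9)(50.8) / 289.9 = 39.41 rpm.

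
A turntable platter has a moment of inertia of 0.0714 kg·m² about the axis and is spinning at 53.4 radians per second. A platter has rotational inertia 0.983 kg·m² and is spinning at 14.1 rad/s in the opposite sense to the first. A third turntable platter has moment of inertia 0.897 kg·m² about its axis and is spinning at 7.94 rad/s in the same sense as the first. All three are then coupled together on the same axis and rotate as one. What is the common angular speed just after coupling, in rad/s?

|ω_f| ≈ 1.50 rad/s

No external torque acts about the common axis, so total angular momentum is conserved.
Taking A's sense as positive: L = (0.07140)(53.4) − (0.9830)(14.1) + (0.8970)(7.94) = -2.925 kg·m²·rad/s.
Combined I = 0.07140 + 0.9830 + 0.8970 = 1.951 kg·m².
ω_f = L / I = -2.925 / 1.951 = -1.499 rad/s.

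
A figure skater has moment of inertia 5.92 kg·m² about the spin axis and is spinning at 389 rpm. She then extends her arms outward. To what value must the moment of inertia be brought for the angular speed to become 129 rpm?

I₂ ≈ 17.9 kg·m²

No external torque acts about the spin axis, so angular momentum is conserved.
I₂ = I₁ω₁ / ω₂ = (5.92)(389) / (129) = 17.85 kg·m².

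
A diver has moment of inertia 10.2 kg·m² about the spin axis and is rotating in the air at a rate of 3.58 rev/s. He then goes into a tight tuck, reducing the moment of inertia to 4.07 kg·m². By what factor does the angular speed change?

With no external torque about the axis, L is conserved: I₁ω₁ = I₂ω₂.
ω₂/ω₁ = I₁/I₂ = 10.20 / 4.070 = 2.506.

ω₂/ω₁ ≈ 2.51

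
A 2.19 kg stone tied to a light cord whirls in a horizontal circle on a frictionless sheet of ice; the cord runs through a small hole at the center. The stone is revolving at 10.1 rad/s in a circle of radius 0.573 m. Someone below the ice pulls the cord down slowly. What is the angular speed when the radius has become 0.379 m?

ω₂ ≈ 23.1 rad/s

No torque about the axis ⇒ m r₁² ω₁ = m r₂² ω₂.
ω₂ = ω₁ (r₁/r₂)² = (10.1)(0.573/0.379)² = 23.09 rad/s.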